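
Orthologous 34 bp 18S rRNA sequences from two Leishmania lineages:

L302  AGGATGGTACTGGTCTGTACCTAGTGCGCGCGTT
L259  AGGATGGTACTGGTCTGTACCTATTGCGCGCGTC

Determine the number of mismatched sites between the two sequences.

2

The sequences differ at positions 24 (G/T), 34 (T/C).
That gives 2 mismatches out of 34 aligned sites, so the Hamming distance is 2.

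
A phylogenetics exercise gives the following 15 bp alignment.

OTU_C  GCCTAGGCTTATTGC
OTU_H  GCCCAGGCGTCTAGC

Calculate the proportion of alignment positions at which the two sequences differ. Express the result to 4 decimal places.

The sequences differ at positions 4 (T/C), 9 (T/G), 11 (A/C), 13 (T/A).
There are 4 differences over 15 sites, so p = 4/15 = 0.2667.

0.2667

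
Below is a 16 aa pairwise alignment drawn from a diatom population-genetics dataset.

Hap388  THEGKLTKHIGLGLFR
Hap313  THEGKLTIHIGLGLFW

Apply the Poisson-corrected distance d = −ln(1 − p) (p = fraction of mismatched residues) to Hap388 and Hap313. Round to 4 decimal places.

0.1335

Mismatches occur at site 8 (K/I), site 16 (R/W).
p = 2/16 = 0.125000.
d = −ln(1 − 0.125000) = −ln(0.875000) = 0.1335.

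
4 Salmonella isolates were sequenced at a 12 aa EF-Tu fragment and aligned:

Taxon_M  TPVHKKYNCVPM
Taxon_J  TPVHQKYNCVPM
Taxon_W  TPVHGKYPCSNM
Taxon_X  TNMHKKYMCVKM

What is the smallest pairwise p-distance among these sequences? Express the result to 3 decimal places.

Pairwise Hamming distances:
  Taxon_M vs Taxon_J: 1
  Taxon_M vs Taxon_W: 4
  Taxon_M vs Taxon_X: 4
  Taxon_J vs Taxon_W: 4
  Taxon_J vs Taxon_X: 5
  Taxon_W vs Taxon_X: 6
The smallest is 1 mismatch, between Taxon_M and Taxon_J; p = 1/12 = 0.083.

0.083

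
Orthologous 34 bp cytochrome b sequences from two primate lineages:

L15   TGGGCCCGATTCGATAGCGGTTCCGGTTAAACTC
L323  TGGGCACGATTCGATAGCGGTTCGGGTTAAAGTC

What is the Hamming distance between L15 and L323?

Differing sites — 6:C/A; 24:C/G; 32:C/G.
That gives 3 mismatches out of 34 aligned sites, so the Hamming distance is 3.

3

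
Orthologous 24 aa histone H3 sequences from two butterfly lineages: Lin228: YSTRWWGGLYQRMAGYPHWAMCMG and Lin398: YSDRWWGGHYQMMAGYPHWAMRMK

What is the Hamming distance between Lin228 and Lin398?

5

Differing sites — 3:T/D; 9:L/H; 12:R/M; 22:C/R; 24:G/K.
That gives 5 mismatches out of 24 aligned sites, so the Hamming distance is 5.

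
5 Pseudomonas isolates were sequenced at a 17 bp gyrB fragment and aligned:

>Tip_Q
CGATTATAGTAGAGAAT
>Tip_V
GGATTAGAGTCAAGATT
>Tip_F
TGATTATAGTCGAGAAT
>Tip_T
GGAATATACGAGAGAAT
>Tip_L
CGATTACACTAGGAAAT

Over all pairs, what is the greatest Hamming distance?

Pairwise Hamming distances:
  Tip_Q vs Tip_V: 5
  Tip_Q vs Tip_F: 2
  Tip_Q vs Tip_T: 4
  Tip_Q vs Tip_L: 4
  Tip_V vs Tip_F: 4
  Tip_V vs Tip_T: 7
  Tip_V vs Tip_L: 8
  Tip_F vs Tip_T: 5
  Tip_F vs Tip_L: 6
  Tip_T vs Tip_L: 6
The largest is 8, between Tip_V and Tip_L.

8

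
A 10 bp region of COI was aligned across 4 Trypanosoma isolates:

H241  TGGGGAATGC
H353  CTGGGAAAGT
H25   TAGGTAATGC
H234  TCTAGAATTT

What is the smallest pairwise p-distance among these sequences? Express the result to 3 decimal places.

Pairwise Hamming distances:
  H241 vs H353: 4
  H241 vs H25: 2
  H241 vs H234: 5
  H353 vs H25: 5
  H353 vs H234: 6
  H25 vs H234: 6
The smallest is 2 mismatches, between H241 and H25; p = 2/10 = 0.200.

0.200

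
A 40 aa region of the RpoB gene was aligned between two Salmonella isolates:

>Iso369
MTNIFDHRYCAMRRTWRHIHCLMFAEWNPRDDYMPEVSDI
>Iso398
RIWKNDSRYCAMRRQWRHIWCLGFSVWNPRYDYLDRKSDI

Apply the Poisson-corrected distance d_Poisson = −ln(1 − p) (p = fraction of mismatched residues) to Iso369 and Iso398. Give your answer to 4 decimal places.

The sequences differ at positions 1 (M/R), 2 (T/I), 3 (N/W), 4 (I/K), 5 (F/N), 7 (H/S), 15 (T/Q), 20 (H/W), 23 (M/G), 25 (A/S), 26 (E/V), 31 (D/Y), 34 (M/L), 35 (P/D), 36 (E/R), 37 (V/K).
p = 16/40 = 0.400000.
d = −ln(1 − 0.400000) = −ln(0.600000) = 0.5108.

0.5108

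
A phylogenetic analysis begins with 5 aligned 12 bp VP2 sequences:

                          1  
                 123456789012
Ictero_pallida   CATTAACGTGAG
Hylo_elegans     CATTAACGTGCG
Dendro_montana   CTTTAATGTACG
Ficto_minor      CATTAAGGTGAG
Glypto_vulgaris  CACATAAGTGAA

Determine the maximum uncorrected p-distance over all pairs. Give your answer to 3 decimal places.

0.667

Pairwise Hamming distances:
  Ictero_pallida vs Hylo_elegans: 1
  Ictero_pallida vs Dendro_montana: 4
  Ictero_pallida vs Ficto_minor: 1
  Ictero_pallida vs Glypto_vulgaris: 5
  Hylo_elegans vs Dendro_montana: 3
  Hylo_elegans vs Ficto_minor: 2
  Hylo_elegans vs Glypto_vulgaris: 6
  Dendro_montana vs Ficto_minor: 4
  Dendro_montana vs Glypto_vulgaris: 8
  Ficto_minor vs Glypto_vulgaris: 5
The largest is 8 mismatches, between Dendro_montana and Glypto_vulgaris; p = 8/12 = 0.667.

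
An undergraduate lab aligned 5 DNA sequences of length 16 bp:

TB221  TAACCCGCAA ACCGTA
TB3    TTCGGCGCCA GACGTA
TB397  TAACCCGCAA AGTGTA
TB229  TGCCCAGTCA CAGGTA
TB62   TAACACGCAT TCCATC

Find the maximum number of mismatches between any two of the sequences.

12

Pairwise Hamming distances:
  TB221 vs TB3: 7
  TB221 vs TB397: 2
  TB221 vs TB229: 8
  TB221 vs TB62: 5
  TB3 vs TB397: 8
  TB3 vs TB229: 7
  TB3 vs TB62: 10
  TB397 vs TB229: 8
  TB397 vs TB62: 7
  TB229 vs TB62: 12
The largest is 12, between TB229 and TB62.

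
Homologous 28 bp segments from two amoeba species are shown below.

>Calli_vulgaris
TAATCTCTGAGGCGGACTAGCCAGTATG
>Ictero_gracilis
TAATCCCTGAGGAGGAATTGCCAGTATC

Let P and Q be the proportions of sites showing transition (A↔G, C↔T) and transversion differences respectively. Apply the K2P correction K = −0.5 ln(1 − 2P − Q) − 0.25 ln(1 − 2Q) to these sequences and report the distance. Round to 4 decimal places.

The sequences differ at positions 6 (T/C, transition), 13 (C/A, transversion), 17 (C/A, transversion), 19 (A/T, transversion), 28 (G/C, transversion).
Of the 5 differences, 1 transition and 4 transversions over 28 sites: P = 1/28 = 0.035714, Q = 4/28 = 0.142857.
d = −0.5·ln(0.785715) − 0.25·ln(0.714286) = −0.5·(-0.241161) − 0.25·(-0.336472) = 0.2047.

0.2047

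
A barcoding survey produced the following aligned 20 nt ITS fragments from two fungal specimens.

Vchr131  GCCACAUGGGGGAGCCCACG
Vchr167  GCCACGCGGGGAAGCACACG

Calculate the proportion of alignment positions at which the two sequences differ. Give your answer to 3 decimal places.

Mismatches occur at site 6 (A/G), site 7 (U/C), site 12 (G/A), site 16 (C/A).
There are 4 differences over 20 sites, so p = 4/20 = 0.200.

0.200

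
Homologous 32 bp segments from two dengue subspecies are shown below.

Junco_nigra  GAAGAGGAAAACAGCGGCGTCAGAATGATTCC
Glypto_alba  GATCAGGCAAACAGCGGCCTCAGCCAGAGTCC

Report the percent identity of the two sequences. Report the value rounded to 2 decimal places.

75.00%

Mismatches occur at site 3 (A→T), site 4 (G→C), site 8 (A→C), site 19 (G→C), site 24 (A→C), site 25 (A→C), site 26 (T→A), site 29 (T→G).
24 of the 32 sites match, so the percent identity is 24/32 × 100 = 75.00%.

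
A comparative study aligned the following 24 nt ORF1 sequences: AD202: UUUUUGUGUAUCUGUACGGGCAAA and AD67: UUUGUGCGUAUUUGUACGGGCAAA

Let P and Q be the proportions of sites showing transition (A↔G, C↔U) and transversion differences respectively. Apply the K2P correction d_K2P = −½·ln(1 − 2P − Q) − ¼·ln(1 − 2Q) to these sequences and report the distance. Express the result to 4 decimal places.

0.1386

Differing sites — 4:U/G (Tv); 7:U/C (Ti); 12:C/U (Ti).
Of the 3 differences, 2 transitions and 1 transversion over 24 sites: P = 2/24 = 0.083333, Q = 1/24 = 0.041667.
d = −0.5·ln(0.791667) − 0.25·ln(0.916666) = −0.5·(-0.233614) − 0.25·(-0.087012) = 0.1386.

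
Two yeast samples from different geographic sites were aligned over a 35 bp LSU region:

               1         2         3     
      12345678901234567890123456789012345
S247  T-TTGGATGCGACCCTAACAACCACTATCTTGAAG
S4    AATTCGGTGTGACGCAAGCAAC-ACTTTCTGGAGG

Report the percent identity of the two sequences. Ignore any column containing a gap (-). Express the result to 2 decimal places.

69.70%

Excluding the 2 gap columns leaves 33 comparable sites.
Differing sites — 1:T/A; 5:G/C; 7:A/G; 10:C/T; 14:C/G; 16:T/A; 18:A/G; 27:A/T; 31:T/G; 34:A/G.
23 of the 33 comparable sites match, so the percent identity is 23/33 × 100 = 69.70%.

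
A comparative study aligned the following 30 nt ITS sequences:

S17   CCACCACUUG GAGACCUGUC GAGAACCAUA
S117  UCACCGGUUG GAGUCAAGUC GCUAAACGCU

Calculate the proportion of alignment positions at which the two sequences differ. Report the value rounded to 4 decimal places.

0.4000

Differing sites — 1:C/U; 6:A/G; 7:C/G; 14:A/U; 16:C/A; 17:U/A; 22:A/C; 23:G/U; 26:C/A; 28:A/G; 29:U/C; 30:A/U.
There are 12 differences over 30 sites, so p = 12/30 = 0.4000.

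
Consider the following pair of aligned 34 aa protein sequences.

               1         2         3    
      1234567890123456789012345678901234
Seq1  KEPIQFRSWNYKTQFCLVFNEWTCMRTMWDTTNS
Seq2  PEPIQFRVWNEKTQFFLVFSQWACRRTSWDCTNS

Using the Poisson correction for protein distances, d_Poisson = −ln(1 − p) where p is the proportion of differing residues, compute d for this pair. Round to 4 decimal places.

Differing sites — 1:K/P; 8:S/V; 11:Y/E; 16:C/F; 20:N/S; 21:E/Q; 23:T/A; 25:M/R; 28:M/S; 31:T/C.
p = 10/34 = 0.294118.
d = −ln(1 − 0.294118) = −ln(0.705882) = 0.3483.

0.3483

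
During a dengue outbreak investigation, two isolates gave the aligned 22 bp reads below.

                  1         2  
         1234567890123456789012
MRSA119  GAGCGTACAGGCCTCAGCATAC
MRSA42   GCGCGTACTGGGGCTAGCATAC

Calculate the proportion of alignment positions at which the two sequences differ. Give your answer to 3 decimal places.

Differing sites — 2:A/C; 9:A/T; 12:C/G; 13:C/G; 14:T/C; 15:C/T.
There are 6 differences over 22 sites, so p = 6/22 = 0.273.

0.273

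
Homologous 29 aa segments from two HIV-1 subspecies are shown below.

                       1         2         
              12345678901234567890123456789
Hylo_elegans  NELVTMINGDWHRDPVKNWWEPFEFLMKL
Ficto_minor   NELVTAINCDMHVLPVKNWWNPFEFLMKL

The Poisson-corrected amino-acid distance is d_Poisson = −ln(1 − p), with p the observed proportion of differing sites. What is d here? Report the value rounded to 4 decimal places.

0.2318

The sequences differ at positions 6 (M/A), 9 (G/C), 11 (W/M), 13 (R/V), 14 (D/L), 21 (E/N).
p = 6/29 = 0.206897.
d = −ln(1 − 0.206897) = −ln(0.793103) = 0.2318.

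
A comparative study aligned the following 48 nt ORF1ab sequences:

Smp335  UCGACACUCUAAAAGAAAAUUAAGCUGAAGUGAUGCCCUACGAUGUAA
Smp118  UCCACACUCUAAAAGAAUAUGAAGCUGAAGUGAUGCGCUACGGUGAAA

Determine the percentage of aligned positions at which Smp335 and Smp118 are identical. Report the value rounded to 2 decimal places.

Mismatches occur at site 3 (G↔C), site 18 (A↔U), site 21 (U↔G), site 37 (C↔G), site 43 (A↔G), site 46 (U↔A).
42 of the 48 sites match, so the percent identity is 42/48 × 100 = 87.50%.

87.50%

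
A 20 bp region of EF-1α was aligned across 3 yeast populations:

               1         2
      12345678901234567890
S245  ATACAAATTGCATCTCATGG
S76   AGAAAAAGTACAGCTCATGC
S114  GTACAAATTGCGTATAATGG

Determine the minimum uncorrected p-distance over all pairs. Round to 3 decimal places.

Pairwise Hamming distances:
  S245 vs S76: 6
  S245 vs S114: 4
  S76 vs S114: 10
The smallest is 4 mismatches, between S245 and S114; p = 4/20 = 0.200.

0.200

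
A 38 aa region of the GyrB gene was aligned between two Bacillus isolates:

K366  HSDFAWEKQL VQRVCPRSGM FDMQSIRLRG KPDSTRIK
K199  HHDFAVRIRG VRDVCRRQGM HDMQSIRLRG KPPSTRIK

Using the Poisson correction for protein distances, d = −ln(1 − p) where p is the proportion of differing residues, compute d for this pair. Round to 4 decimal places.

Differing sites — 2:S/H; 6:W/V; 7:E/R; 8:K/I; 9:Q/R; 10:L/G; 12:Q/R; 13:R/D; 16:P/R; 18:S/Q; 21:F/H; 33:D/P.
p = 12/38 = 0.315789.
d = −ln(1 − 0.315789) = −ln(0.684211) = 0.3795.

0.3795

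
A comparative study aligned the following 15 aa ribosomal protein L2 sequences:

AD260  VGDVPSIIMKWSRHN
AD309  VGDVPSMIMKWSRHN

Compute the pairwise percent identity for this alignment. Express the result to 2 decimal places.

93.33%

A single mismatch occurs at site 7 (I↔M).
14 of the 15 sites match, so the percent identity is 14/15 × 100 = 93.33%.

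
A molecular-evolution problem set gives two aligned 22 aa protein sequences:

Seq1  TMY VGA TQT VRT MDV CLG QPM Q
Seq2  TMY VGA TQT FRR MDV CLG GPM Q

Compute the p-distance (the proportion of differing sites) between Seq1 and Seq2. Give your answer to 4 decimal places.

Mismatches occur at site 10 (V↔F), site 12 (T↔R), site 19 (Q↔G).
There are 3 differences over 22 sites, so p = 3/22 = 0.1364.

0.1364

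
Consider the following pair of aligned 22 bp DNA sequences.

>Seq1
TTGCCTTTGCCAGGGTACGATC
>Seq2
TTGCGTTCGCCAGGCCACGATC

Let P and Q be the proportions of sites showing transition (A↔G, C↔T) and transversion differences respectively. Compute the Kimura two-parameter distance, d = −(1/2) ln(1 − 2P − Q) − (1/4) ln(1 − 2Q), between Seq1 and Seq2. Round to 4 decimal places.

Differing sites — 5:C/G (Tv); 8:T/C (Ti); 15:G/C (Tv); 16:T/C (Ti).
Of the 4 differences, 2 transitions and 2 transversions over 22 sites: P = 2/22 = 0.090909, Q = 2/22 = 0.090909.
d = −0.5·ln(0.727273) − 0.25·ln(0.818182) = −0.5·(-0.318453) − 0.25·(-0.200670) = 0.2094.

0.2094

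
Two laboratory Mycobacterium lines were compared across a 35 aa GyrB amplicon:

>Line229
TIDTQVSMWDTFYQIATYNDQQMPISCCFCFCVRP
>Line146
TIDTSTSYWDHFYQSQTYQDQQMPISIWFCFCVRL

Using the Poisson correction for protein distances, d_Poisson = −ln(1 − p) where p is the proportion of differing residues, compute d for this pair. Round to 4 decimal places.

Differing sites — 5:Q/S; 6:V/T; 8:M/Y; 11:T/H; 15:I/S; 16:A/Q; 19:N/Q; 27:C/I; 28:C/W; 35:P/L.
p = 10/35 = 0.285714.
d = −ln(1 − 0.285714) = −ln(0.714286) = 0.3365.

0.3365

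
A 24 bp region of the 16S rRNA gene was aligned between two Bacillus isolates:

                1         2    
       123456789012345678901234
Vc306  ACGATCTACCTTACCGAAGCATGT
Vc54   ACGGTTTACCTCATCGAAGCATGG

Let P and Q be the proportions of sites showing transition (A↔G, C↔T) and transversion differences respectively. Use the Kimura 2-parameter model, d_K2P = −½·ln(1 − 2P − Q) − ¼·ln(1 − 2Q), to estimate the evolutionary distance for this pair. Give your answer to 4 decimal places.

The sequences differ at positions 4 (A/G, transition), 6 (C/T, transition), 12 (T/C, transition), 14 (C/T, transition), 24 (T/G, transversion).
Of the 5 differences, 4 transitions and 1 transversion over 24 sites: P = 4/24 = 0.166667, Q = 1/24 = 0.041667.
d = −0.5·ln(0.624999) − 0.25·ln(0.916666) = −0.5·(-0.470005) − 0.25·(-0.087012) = 0.2568.

0.2568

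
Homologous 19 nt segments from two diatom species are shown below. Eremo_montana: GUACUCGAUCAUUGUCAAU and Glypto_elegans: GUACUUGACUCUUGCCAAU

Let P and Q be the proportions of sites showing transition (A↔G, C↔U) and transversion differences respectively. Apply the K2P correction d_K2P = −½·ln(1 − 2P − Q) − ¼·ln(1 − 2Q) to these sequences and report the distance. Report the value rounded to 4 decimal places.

Differing sites — 6:C/U (Ti); 9:U/C (Ti); 10:C/U (Ti); 11:A/C (Tv); 15:U/C (Ti).
Of the 5 differences, 4 transitions and 1 transversion over 19 sites: P = 4/19 = 0.210526, Q = 1/19 = 0.052632.
d = −0.5·ln(0.526316) − 0.25·ln(0.894736) = −0.5·(-0.641853) − 0.25·(-0.111227) = 0.3487.

0.3487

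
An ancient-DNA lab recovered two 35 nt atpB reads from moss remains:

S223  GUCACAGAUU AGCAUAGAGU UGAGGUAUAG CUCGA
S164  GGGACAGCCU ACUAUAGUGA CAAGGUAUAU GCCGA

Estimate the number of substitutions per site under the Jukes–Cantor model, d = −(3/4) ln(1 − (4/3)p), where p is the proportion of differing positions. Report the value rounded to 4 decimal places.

The sequences differ at positions 2 (U/G), 3 (C/G), 8 (A/C), 9 (U/C), 12 (G/C), 13 (C/U), 18 (A/U), 20 (U/A), 21 (U/C), 22 (G/A), 30 (G/U), 31 (C/G), 32 (U/C).
p = 13/35 = 0.371429.
d = −0.75 · ln(1 − (4/3)·0.371429) = −0.75 · ln(0.504761) = −0.75 · (-0.683670) = 0.5128.

0.5128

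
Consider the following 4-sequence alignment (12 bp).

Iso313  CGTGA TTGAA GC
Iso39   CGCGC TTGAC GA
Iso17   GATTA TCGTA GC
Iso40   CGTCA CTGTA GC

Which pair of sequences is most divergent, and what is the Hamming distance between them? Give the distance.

9

Pairwise Hamming distances:
  Iso313 vs Iso39: 4
  Iso313 vs Iso17: 5
  Iso313 vs Iso40: 3
  Iso39 vs Iso17: 9
  Iso39 vs Iso40: 7
  Iso17 vs Iso40: 5
The largest is 9, between Iso39 and Iso17.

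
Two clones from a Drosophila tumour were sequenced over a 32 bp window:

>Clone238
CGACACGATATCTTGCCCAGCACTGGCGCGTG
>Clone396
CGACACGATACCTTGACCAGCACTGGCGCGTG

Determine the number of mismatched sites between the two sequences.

Mismatches occur at site 11 (T↔C), site 16 (C↔A).
That gives 2 mismatches out of 32 aligned sites, so the Hamming distance is 2.

2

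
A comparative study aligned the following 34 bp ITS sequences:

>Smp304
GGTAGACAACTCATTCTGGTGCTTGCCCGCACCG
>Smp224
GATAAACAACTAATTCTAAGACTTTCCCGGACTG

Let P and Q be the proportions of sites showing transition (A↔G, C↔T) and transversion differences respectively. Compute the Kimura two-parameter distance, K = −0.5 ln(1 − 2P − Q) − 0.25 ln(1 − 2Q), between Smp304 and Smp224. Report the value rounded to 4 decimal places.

Differing sites — 2:G/A (Ti); 5:G/A (Ti); 12:C/A (Tv); 18:G/A (Ti); 19:G/A (Ti); 20:T/G (Tv); 21:G/A (Ti); 25:G/T (Tv); 30:C/G (Tv); 33:C/T (Ti).
Of the 10 differences, 6 transitions and 4 transversions over 34 sites: P = 6/34 = 0.176471, Q = 4/34 = 0.117647.
d = −0.5·ln(0.529411) − 0.25·ln(0.764706) = −0.5·(-0.635990) − 0.25·(-0.268264) = 0.3851.

0.3851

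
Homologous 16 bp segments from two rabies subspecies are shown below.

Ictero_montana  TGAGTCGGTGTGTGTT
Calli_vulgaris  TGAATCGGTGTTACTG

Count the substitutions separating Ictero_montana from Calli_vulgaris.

5

Mismatches occur at site 4 (G↔A), site 12 (G↔T), site 13 (T↔A), site 14 (G↔C), site 16 (T↔G).
That gives 5 mismatches out of 16 aligned sites, so the Hamming distance is 5.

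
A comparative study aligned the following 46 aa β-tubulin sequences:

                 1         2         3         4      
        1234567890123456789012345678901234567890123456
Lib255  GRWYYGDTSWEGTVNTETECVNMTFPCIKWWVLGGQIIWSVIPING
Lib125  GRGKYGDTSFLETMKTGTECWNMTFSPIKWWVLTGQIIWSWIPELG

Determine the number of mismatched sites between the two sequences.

Mismatches occur at site 3 (W↔G), site 4 (Y↔K), site 10 (W↔F), site 11 (E↔L), site 12 (G↔E), site 14 (V↔M), site 15 (N↔K), site 17 (E↔G), site 21 (V↔W), site 26 (P↔S), site 27 (C↔P), site 34 (G↔T), site 41 (V↔W), site 44 (I↔E), site 45 (N↔L).
That gives 15 mismatches out of 46 aligned sites, so the Hamming distance is 15.

15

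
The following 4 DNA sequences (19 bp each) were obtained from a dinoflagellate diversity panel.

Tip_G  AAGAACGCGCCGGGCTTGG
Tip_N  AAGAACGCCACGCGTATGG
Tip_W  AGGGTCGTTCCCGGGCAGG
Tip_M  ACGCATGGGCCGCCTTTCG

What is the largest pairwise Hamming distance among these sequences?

13

Pairwise Hamming distances:
  Tip_G vs Tip_N: 5
  Tip_G vs Tip_W: 9
  Tip_G vs Tip_M: 8
  Tip_N vs Tip_W: 11
  Tip_N vs Tip_M: 9
  Tip_W vs Tip_M: 13
The largest is 13, between Tip_W and Tip_M.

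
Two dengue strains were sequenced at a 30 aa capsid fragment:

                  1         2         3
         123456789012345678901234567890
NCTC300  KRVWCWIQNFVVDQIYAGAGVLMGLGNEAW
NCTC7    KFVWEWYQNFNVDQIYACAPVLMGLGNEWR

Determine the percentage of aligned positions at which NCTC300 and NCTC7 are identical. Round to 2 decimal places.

73.33%

Mismatches occur at site 2 (R→F), site 5 (C→E), site 7 (I→Y), site 11 (V→N), site 18 (G→C), site 20 (G→P), site 29 (A→W), site 30 (W→R).
22 of the 30 sites match, so the percent identity is 22/30 × 100 = 73.33%.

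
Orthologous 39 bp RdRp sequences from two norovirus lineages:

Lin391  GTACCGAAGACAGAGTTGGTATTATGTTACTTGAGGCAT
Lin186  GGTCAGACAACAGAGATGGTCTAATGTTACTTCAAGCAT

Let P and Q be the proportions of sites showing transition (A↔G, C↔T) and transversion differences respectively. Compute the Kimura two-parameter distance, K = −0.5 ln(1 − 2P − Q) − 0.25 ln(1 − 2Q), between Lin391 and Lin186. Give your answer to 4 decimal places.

0.3159

Differing sites — 2:T/G (Tv); 3:A/T (Tv); 5:C/A (Tv); 8:A/C (Tv); 9:G/A (Ti); 16:T/A (Tv); 21:A/C (Tv); 23:T/A (Tv); 33:G/C (Tv); 35:G/A (Ti).
Of the 10 differences, 2 transitions and 8 transversions over 39 sites: P = 2/39 = 0.051282, Q = 8/39 = 0.205128.
d = −0.5·ln(0.692308) − 0.25·ln(0.589744) = −0.5·(-0.367724) − 0.25·(-0.528067) = 0.3159.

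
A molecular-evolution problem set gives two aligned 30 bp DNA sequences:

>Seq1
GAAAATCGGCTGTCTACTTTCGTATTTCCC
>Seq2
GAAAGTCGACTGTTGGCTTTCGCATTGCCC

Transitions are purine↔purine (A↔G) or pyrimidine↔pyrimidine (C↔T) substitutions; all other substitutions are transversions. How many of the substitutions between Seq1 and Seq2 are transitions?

The sequences differ at positions 5 (A/G, transition), 9 (G/A, transition), 14 (C/T, transition), 15 (T/G, transversion), 16 (A/G, transition), 23 (T/C, transition), 27 (T/G, transversion).
Of the 7 differences, 5 transitions and 2 transversions, so the answer is 5.

5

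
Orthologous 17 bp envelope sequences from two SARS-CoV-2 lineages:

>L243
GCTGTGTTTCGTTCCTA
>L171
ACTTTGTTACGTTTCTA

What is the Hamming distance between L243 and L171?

4

Mismatches occur at site 1 (G/A), site 4 (G/T), site 9 (T/A), site 14 (C/T).
That gives 4 mismatches out of 17 aligned sites, so the Hamming distance is 4.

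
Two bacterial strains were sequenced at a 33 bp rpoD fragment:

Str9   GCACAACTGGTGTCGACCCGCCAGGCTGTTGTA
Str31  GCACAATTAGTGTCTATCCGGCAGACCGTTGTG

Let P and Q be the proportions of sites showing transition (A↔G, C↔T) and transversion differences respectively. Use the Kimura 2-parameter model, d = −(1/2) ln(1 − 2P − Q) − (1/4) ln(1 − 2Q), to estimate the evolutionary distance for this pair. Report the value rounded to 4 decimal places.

0.3083

The sequences differ at positions 7 (C/T, transition), 9 (G/A, transition), 15 (G/T, transversion), 17 (C/T, transition), 21 (C/G, transversion), 25 (G/A, transition), 27 (T/C, transition), 33 (A/G, transition).
Of the 8 differences, 6 transitions and 2 transversions over 33 sites: P = 6/33 = 0.181818, Q = 2/33 = 0.060606.
d = −0.5·ln(0.575758) − 0.25·ln(0.878788) = −0.5·(-0.552068) − 0.25·(-0.129212) = 0.3083.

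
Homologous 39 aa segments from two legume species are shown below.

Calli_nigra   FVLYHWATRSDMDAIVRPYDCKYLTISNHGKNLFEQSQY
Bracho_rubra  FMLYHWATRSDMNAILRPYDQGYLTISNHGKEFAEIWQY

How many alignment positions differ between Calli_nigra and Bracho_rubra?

10

Mismatches occur at site 2 (V→M), site 13 (D→N), site 16 (V→L), site 21 (C→Q), site 22 (K→G), site 32 (N→E), site 33 (L→F), site 34 (F→A), site 36 (Q→I), site 37 (S→W).
That gives 10 mismatches out of 39 aligned sites, so the Hamming distance is 10.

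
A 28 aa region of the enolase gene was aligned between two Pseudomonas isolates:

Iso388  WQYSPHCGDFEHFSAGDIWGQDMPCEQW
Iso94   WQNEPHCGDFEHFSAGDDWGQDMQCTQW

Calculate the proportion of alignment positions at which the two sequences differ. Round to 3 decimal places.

Mismatches occur at site 3 (Y→N), site 4 (S→E), site 18 (I→D), site 24 (P→Q), site 26 (E→T).
There are 5 differences over 28 sites, so p = 5/28 = 0.179.

0.179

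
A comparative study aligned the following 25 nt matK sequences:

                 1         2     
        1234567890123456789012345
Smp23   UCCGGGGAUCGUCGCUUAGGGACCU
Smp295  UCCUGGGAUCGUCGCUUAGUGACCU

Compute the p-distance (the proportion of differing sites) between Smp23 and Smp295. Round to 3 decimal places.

0.080

Mismatches occur at site 4 (G↔U), site 20 (G↔U).
There are 2 differences over 25 sites, so p = 2/25 = 0.080.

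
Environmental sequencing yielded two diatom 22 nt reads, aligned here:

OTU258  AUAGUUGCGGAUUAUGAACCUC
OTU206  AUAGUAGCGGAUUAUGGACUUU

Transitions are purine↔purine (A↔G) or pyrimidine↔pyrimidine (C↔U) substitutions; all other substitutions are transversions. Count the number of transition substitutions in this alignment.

Mismatches occur at site 6 (U→A, transversion), site 17 (A→G, transition), site 20 (C→U, transition), site 22 (C→U, transition).
Of the 4 differences, 3 transitions and 1 transversion, so the answer is 3.

3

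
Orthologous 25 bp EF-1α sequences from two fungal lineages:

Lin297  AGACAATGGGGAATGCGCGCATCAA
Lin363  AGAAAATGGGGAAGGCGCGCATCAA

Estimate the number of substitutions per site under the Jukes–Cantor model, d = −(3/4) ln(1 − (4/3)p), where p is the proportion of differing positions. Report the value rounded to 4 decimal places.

0.0846

Differing sites — 4:C/A; 14:T/G.
p = 2/25 = 0.080000.
d = −0.75 · ln(1 − (4/3)·0.080000) = −0.75 · ln(0.893333) = −0.75 · (-0.112796) = 0.0846.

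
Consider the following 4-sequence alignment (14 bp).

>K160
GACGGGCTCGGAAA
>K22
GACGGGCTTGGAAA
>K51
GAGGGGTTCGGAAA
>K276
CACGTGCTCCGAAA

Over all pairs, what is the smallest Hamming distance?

1

Pairwise Hamming distances:
  K160 vs K22: 1
  K160 vs K51: 2
  K160 vs K276: 3
  K22 vs K51: 3
  K22 vs K276: 4
  K51 vs K276: 5
The smallest is 1, between K160 and K22.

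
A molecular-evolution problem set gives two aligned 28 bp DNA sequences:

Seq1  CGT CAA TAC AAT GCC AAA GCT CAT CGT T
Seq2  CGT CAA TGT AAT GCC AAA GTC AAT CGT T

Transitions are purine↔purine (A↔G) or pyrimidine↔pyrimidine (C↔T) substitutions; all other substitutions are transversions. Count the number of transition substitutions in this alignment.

Mismatches occur at site 8 (A↔G, transition), site 9 (C↔T, transition), site 20 (C↔T, transition), site 21 (T↔C, transition), site 22 (C↔A, transversion).
Of the 5 differences, 4 transitions and 1 transversion, so the answer is 4.

4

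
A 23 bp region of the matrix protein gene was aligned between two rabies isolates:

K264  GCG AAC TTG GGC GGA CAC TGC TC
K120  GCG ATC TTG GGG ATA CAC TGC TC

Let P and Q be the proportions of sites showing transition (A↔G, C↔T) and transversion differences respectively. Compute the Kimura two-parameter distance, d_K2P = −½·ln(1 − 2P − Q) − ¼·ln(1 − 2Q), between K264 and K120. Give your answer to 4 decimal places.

Mismatches occur at site 5 (A/T, transversion), site 12 (C/G, transversion), site 13 (G/A, transition), site 14 (G/T, transversion).
Of the 4 differences, 1 transition and 3 transversions over 23 sites: P = 1/23 = 0.043478, Q = 3/23 = 0.130435.
d = −0.5·ln(0.782609) − 0.25·ln(0.739130) = −0.5·(-0.245122) − 0.25·(-0.302281) = 0.1981.

0.1981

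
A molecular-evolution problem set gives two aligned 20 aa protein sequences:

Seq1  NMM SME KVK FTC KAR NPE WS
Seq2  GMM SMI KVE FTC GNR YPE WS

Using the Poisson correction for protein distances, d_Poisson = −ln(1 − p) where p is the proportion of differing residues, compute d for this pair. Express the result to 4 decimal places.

Differing sites — 1:N/G; 6:E/I; 9:K/E; 13:K/G; 14:A/N; 16:N/Y.
p = 6/20 = 0.300000.
d = −ln(1 − 0.300000) = −ln(0.700000) = 0.3567.

0.3567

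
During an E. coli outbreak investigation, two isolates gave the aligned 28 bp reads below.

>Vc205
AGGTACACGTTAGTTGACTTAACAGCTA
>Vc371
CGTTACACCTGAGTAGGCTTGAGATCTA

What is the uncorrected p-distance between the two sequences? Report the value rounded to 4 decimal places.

The sequences differ at positions 1 (A/C), 3 (G/T), 9 (G/C), 11 (T/G), 15 (T/A), 17 (A/G), 21 (A/G), 23 (C/G), 25 (G/T).
There are 9 differences over 28 sites, so p = 9/28 = 0.3214.

0.3214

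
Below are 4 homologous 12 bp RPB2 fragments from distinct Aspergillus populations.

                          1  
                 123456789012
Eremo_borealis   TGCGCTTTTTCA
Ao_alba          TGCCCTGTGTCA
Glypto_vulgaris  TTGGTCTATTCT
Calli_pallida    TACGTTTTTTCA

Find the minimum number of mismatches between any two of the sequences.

Pairwise Hamming distances:
  Eremo_borealis vs Ao_alba: 3
  Eremo_borealis vs Glypto_vulgaris: 6
  Eremo_borealis vs Calli_pallida: 2
  Ao_alba vs Glypto_vulgaris: 9
  Ao_alba vs Calli_pallida: 5
  Glypto_vulgaris vs Calli_pallida: 5
The smallest is 2, between Eremo_borealis and Calli_pallida.

2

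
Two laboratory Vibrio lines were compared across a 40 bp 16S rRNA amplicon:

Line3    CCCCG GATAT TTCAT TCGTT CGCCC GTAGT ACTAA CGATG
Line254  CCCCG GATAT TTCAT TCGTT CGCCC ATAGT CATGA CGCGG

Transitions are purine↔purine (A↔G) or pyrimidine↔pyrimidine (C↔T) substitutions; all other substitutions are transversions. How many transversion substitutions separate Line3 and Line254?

4

Differing sites — 26:G/A (Ti); 31:A/C (Tv); 32:C/A (Tv); 34:A/G (Ti); 38:A/C (Tv); 39:T/G (Tv).
Of the 6 differences, 2 transitions and 4 transversions, so the answer is 4.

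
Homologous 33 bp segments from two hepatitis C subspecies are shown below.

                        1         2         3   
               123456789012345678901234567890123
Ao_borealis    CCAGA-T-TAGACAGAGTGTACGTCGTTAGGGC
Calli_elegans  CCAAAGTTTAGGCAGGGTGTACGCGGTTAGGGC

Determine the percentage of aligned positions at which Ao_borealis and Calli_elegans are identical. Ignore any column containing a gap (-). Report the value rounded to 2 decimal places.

83.87%

Excluding the 2 gap columns leaves 31 comparable sites.
The sequences differ at positions 4 (G/A), 12 (A/G), 16 (A/G), 24 (T/C), 25 (C/G).
26 of the 31 comparable sites match, so the percent identity is 26/31 × 100 = 83.87%.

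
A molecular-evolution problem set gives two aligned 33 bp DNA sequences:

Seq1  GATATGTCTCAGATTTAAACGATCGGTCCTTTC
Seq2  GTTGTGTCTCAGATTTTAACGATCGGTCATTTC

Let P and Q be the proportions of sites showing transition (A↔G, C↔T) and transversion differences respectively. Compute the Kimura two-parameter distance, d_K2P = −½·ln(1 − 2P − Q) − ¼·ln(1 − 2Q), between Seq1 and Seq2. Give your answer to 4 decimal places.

0.1323

Differing sites — 2:A/T (Tv); 4:A/G (Ti); 17:A/T (Tv); 29:C/A (Tv).
Of the 4 differences, 1 transition and 3 transversions over 33 sites: P = 1/33 = 0.030303, Q = 3/33 = 0.090909.
d = −0.5·ln(0.848485) − 0.25·ln(0.818182) = −0.5·(-0.164303) − 0.25·(-0.200670) = 0.1323.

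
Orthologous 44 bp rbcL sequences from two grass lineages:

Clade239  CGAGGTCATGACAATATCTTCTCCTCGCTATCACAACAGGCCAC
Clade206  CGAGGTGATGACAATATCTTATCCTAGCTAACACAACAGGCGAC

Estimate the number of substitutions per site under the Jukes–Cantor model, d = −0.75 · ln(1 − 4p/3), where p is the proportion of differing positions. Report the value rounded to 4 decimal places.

The sequences differ at positions 7 (C/G), 21 (C/A), 26 (C/A), 31 (T/A), 42 (C/G).
p = 5/44 = 0.113636.
d = −0.75 · ln(1 − (4/3)·0.113636) = −0.75 · ln(0.848485) = −0.75 · (-0.164303) = 0.1232.

0.1232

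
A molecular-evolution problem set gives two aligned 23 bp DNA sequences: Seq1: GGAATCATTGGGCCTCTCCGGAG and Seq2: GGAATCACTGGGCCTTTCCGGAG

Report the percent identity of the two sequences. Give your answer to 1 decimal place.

91.3%

Differing sites — 8:T/C; 16:C/T.
21 of the 23 sites match, so the percent identity is 21/23 × 100 = 91.3%.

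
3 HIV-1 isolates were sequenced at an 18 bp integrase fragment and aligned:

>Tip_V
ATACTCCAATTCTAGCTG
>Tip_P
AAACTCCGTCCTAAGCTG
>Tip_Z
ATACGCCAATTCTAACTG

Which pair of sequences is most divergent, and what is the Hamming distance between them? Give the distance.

Pairwise Hamming distances:
  Tip_V vs Tip_P: 7
  Tip_V vs Tip_Z: 2
  Tip_P vs Tip_Z: 9
The largest is 9, between Tip_P and Tip_Z.

9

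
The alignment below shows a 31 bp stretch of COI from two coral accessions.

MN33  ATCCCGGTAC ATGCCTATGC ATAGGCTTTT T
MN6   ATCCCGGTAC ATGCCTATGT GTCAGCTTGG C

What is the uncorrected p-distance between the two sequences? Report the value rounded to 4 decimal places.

0.2258

Differing sites — 20:C/T; 21:A/G; 23:A/C; 24:G/A; 29:T/G; 30:T/G; 31:T/C.
There are 7 differences over 31 sites, so p = 7/31 = 0.2258.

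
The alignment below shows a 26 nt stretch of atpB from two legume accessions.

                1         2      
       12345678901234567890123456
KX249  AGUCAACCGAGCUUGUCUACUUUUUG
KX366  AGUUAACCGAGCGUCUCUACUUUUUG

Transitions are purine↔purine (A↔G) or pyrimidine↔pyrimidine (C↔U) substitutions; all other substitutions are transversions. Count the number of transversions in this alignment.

The sequences differ at positions 4 (C/U, transition), 13 (U/G, transversion), 15 (G/C, transversion).
Of the 3 differences, 1 transition and 2 transversions, so the answer is 2.

2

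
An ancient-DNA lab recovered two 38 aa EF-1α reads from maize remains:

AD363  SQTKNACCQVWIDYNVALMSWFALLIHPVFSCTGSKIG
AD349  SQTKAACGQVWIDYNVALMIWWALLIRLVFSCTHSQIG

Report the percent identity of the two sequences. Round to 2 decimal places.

78.95%

Differing sites — 5:N/A; 8:C/G; 20:S/I; 22:F/W; 27:H/R; 28:P/L; 34:G/H; 36:K/Q.
30 of the 38 sites match, so the percent identity is 30/38 × 100 = 78.95%.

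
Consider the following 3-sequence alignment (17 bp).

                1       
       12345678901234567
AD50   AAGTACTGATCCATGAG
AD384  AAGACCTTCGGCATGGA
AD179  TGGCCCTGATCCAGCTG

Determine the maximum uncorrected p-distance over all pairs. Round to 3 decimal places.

Pairwise Hamming distances:
  AD50 vs AD384: 8
  AD50 vs AD179: 7
  AD384 vs AD179: 11
The largest is 11 mismatches, between AD384 and AD179; p = 11/17 = 0.647.

0.647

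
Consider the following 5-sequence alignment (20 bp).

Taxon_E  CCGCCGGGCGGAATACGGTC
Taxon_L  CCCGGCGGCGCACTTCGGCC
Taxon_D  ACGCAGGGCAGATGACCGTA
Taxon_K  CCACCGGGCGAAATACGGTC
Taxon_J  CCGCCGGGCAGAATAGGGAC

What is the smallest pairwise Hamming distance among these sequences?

Pairwise Hamming distances:
  Taxon_E vs Taxon_L: 8
  Taxon_E vs Taxon_D: 7
  Taxon_E vs Taxon_K: 2
  Taxon_E vs Taxon_J: 3
  Taxon_L vs Taxon_D: 13
  Taxon_L vs Taxon_K: 8
  Taxon_L vs Taxon_J: 10
  Taxon_D vs Taxon_K: 9
  Taxon_D vs Taxon_J: 8
  Taxon_K vs Taxon_J: 5
The smallest is 2, between Taxon_E and Taxon_K.

2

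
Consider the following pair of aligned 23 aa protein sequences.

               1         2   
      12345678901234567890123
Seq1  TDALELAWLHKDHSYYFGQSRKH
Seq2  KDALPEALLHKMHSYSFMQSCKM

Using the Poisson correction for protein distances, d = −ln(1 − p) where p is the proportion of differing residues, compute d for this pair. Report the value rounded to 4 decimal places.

Mismatches occur at site 1 (T↔K), site 5 (E↔P), site 6 (L↔E), site 8 (W↔L), site 12 (D↔M), site 16 (Y↔S), site 18 (G↔M), site 21 (R↔C), site 23 (H↔M).
p = 9/23 = 0.391304.
d = −ln(1 − 0.391304) = −ln(0.608696) = 0.4964.

0.4964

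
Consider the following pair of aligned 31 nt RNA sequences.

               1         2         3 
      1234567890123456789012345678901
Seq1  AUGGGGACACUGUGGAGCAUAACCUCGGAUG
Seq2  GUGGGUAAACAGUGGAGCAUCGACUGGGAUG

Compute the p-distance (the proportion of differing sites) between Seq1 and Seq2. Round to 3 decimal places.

Differing sites — 1:A/G; 6:G/U; 8:C/A; 11:U/A; 21:A/C; 22:A/G; 23:C/A; 26:C/G.
There are 8 differences over 31 sites, so p = 8/31 = 0.258.

0.258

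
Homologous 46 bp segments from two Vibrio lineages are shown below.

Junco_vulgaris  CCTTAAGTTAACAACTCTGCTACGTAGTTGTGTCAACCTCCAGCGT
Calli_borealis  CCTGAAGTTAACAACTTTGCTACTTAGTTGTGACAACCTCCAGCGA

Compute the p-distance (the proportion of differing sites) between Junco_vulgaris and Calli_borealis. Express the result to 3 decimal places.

0.109

Mismatches occur at site 4 (T→G), site 17 (C→T), site 24 (G→T), site 33 (T→A), site 46 (T→A).
There are 5 differences over 46 sites, so p = 5/46 = 0.109.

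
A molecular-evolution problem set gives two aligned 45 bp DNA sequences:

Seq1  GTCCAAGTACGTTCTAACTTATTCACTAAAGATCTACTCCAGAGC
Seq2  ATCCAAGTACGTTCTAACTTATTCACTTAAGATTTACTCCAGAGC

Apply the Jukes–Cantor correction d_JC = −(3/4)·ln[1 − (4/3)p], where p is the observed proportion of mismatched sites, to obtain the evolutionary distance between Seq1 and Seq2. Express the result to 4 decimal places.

0.0698

Mismatches occur at site 1 (G→A), site 28 (A→T), site 34 (C→T).
p = 3/45 = 0.066667.
d = −0.75 · ln(1 − (4/3)·0.066667) = −0.75 · ln(0.911111) = −0.75 · (-0.093091) = 0.0698.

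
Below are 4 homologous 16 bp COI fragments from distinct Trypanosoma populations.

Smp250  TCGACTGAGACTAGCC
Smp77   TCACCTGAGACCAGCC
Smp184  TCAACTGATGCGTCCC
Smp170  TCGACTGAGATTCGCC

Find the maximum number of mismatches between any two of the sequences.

7

Pairwise Hamming distances:
  Smp250 vs Smp77: 3
  Smp250 vs Smp184: 6
  Smp250 vs Smp170: 2
  Smp77 vs Smp184: 6
  Smp77 vs Smp170: 5
  Smp184 vs Smp170: 7
The largest is 7, between Smp184 and Smp170.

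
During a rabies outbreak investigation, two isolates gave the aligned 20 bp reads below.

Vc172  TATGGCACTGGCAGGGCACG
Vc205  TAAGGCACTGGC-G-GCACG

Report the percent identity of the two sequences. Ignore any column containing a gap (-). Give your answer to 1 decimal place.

94.4%

Excluding the 2 gap columns leaves 18 comparable sites.
Differing sites — 3:T/A.
17 of the 18 comparable sites match, so the percent identity is 17/18 × 100 = 94.4%.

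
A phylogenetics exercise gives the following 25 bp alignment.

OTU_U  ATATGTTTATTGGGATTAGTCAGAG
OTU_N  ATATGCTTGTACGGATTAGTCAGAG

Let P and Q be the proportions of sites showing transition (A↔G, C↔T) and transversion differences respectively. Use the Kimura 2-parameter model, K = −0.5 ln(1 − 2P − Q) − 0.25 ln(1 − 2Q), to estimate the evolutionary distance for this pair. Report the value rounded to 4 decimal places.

0.1808

Mismatches occur at site 6 (T/C, transition), site 9 (A/G, transition), site 11 (T/A, transversion), site 12 (G/C, transversion).
Of the 4 differences, 2 transitions and 2 transversions over 25 sites: P = 2/25 = 0.080000, Q = 2/25 = 0.080000.
d = −0.5·ln(0.760000) − 0.25·ln(0.840000) = −0.5·(-0.274437) − 0.25·(-0.174353) = 0.1808.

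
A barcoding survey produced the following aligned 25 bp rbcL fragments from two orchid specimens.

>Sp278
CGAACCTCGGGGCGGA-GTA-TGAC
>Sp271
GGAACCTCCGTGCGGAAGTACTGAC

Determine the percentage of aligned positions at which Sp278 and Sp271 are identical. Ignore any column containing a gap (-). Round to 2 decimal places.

86.96%

Excluding the 2 gap columns leaves 23 comparable sites.
Mismatches occur at site 1 (C/G), site 9 (G/C), site 11 (G/T).
20 of the 23 comparable sites match, so the percent identity is 20/23 × 100 = 86.96%.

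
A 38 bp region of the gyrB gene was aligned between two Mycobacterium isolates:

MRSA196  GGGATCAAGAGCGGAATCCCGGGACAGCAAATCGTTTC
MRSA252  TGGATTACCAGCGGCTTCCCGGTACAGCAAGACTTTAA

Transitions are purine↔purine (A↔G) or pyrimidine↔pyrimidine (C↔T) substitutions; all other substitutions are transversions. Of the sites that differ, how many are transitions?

2

Mismatches occur at site 1 (G→T, transversion), site 6 (C→T, transition), site 8 (A→C, transversion), site 9 (G→C, transversion), site 15 (A→C, transversion), site 16 (A→T, transversion), site 23 (G→T, transversion), site 31 (A→G, transition), site 32 (T→A, transversion), site 34 (G→T, transversion), site 37 (T→A, transversion), site 38 (C→A, transversion).
Of the 12 differences, 2 transitions and 10 transversions, so the answer is 2.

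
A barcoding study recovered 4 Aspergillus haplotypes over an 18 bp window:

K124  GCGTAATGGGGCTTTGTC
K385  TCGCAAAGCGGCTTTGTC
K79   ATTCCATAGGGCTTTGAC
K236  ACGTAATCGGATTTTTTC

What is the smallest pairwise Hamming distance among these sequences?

Pairwise Hamming distances:
  K124 vs K385: 4
  K124 vs K79: 7
  K124 vs K236: 5
  K385 vs K79: 8
  K385 vs K236: 8
  K79 vs K236: 9
The smallest is 4, between K124 and K385.

4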